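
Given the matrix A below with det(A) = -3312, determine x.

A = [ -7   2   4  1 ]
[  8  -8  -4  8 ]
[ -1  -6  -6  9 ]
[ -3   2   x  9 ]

-5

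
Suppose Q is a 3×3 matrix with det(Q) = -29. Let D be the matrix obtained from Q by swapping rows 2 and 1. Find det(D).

|D| = 29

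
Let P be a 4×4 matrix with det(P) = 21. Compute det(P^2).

det(P^2) = (det P)^2 = (21)^2 = 441

441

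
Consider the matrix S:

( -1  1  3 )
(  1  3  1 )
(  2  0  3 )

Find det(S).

Expand along column 2:
  − 1 · |1 1; 2 3| = −1·(3 − 2) = -1
  + 3 · |-1 3; 2 3| = 3·(-3 − 6) = -27
Sum: (-1) + (-27) = -28

-28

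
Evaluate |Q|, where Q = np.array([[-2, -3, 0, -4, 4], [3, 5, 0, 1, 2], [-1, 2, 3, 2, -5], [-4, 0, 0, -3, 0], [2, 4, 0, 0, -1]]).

663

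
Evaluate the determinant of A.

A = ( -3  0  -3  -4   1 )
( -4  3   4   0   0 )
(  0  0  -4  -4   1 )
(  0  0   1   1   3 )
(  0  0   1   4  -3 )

A is block upper-triangular with a 2×2 block and a 3×3 block on the diagonal, so its determinant equals the product of the determinants of the diagonal blocks.
det of the 2×2 block = -9
det of the 3×3 block = 39
det = (-9)·(39) = -351

-351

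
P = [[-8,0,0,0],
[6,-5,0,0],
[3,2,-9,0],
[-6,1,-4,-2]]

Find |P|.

P is lower triangular, so det(P) is the product of the diagonal entries:
det = (-8) · (-5) · (-9) · (-2) = 720

det(P) = 720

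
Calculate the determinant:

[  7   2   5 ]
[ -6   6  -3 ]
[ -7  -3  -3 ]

Expand along column 1:
  + 7 · |6 -3; -3 -3| = 7·(-18 − 9) = -189
  − (-6) · |2 5; -3 -3| = −(-6)·(-6 − (-15)) = 54
  + (-7) · |2 5; 6 -3| = (-7)·(-6 − 30) = 252
Sum: (-189) + (54) + (252) = 117

The determinant is 117.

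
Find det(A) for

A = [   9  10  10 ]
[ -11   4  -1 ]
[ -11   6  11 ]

Expand along row 1:
  + 9 · |4 -1; 6 11| = 9·(44 − (-6)) = 450
  − 10 · |-11 -1; -11 11| = −10·(-121 − 11) = 1320
  + 10 · |-11 4; -11 6| = 10·(-66 − (-44)) = -220
Sum: (450) + (1320) + (-220) = 1550

|A| = 1550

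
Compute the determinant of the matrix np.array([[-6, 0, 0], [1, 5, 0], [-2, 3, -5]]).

The matrix is lower triangular, so the determinant is the product of the diagonal entries:
det = (-6) · (5) · (-5) = 150

The determinant is 150.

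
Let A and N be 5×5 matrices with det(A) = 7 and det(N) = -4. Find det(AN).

det(AN) = det(A)·det(N) = (7)·(-4) = -28

-28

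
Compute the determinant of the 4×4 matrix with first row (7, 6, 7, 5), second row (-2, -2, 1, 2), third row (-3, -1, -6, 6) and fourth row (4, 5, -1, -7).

378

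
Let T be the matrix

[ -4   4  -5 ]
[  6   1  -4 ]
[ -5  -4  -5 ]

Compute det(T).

The determinant is 379.

Expand along row 1:
  + (-4) · |1 -4; -4 -5| = (-4)·(-5 − 16) = 84
  − 4 · |6 -4; -5 -5| = −4·(-30 − 20) = 200
  + (-5) · |6 1; -5 -4| = (-5)·(-24 − (-5)) = 95
Sum: (84) + (200) + (95) = 379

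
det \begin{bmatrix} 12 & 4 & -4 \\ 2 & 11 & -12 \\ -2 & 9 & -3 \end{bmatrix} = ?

Expand along row 1:
  + 12 · |11 -12; 9 -3| = 12·(-33 − (-108)) = 900
  − 4 · |2 -12; -2 -3| = −4·(-6 − 24) = 120
  + (-4) · |2 11; -2 9| = (-4)·(18 − (-22)) = -160
Sum: (900) + (120) + (-160) = 860

The determinant is 860.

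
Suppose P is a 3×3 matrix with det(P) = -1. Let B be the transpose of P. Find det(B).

det(Pᵀ) = det(P).
det(B) = (1)·(-1) = -1

det(B) = -1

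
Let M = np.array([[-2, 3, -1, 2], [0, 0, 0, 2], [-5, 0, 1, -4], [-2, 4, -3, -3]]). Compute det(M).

-46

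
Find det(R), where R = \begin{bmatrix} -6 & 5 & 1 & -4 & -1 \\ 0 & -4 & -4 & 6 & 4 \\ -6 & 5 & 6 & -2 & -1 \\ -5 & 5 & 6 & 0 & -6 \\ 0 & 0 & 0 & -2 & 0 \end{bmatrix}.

Expand along row 5 (it has 4 zeros):
  − (-2) · M_54   where M_54 = det([-6 5 1 -1; 0 -4 -4 4; -6 5 6 -1; -5 5 6 -6]) = -520
det = (-1)·(-2)·(-520) = -1040

det(R) = -1040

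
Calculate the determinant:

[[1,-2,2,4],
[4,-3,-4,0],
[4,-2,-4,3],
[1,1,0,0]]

Expand along row 4 (it has 2 zeros):
  − (1) · M_41   where M_41 = det([-2 2 4; -3 -4 0; -2 -4 3]) = 58
  + (1) · M_42   where M_42 = det([1 2 4; 4 -4 0; 4 -4 3]) = -36
det = (-1)·(1)·(58) + (+1)·(1)·(-36) = -94

-94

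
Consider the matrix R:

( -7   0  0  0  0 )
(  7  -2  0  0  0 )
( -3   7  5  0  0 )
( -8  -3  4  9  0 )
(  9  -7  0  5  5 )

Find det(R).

R is lower triangular, so det(R) is the product of the diagonal entries:
det = (-7) · (-2) · (5) · (9) · (5) = 3150

3150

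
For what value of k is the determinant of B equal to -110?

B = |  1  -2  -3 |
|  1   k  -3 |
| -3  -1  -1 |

Expanding along the row containing k, det(B) is linear in k: det(B) = (-10)·k + (-20).
Set (-10)·k + (-20) = -110  ⇒  (-10)·k = -90  ⇒  k = 9.

9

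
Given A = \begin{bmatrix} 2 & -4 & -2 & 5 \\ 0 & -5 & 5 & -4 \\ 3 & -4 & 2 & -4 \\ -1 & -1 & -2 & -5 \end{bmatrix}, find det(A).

Expand along row 2 (it has 1 zero):
  + (-5) · M_22   where M_22 = det([2 -2 5; 3 2 -4; -1 -2 -5]) = -94
  − (5) · M_23   where M_23 = det([2 -4 5; 3 -4 -4; -1 -1 -5]) = -79
  + (-4) · M_24   where M_24 = det([2 -4 -2; 3 -4 2; -1 -1 -2]) = 18
det = (+1)·(-5)·(-94) + (-1)·(5)·(-79) + (+1)·(-4)·(18) = 793

793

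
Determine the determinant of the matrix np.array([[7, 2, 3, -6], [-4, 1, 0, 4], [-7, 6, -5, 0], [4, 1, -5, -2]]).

-990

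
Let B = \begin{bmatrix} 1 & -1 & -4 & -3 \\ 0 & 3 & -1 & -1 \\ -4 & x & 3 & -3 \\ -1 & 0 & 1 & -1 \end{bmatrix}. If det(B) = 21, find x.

2

Expanding along the column containing x, det(B) is linear in x: det(B) = (-1)·x + (23).
Set (-1)·x + (23) = 21  ⇒  (-1)·x = -2  ⇒  x = 2.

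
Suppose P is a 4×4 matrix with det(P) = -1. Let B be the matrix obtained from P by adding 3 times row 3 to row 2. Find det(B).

Adding a multiple of one row to another leaves the determinant unchanged.
det(B) = (1)·(-1) = -1

|B| = -1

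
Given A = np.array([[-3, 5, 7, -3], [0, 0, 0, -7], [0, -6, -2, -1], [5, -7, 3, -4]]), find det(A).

-1792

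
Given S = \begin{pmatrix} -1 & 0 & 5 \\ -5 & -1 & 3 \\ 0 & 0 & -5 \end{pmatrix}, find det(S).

Expand along column 2:
  + (-1) · |-1 5; 0 -5| = (-1)·(5 − 0) = -5

det(S) = -5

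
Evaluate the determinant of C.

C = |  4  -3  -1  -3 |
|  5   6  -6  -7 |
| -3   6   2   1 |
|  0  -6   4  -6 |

det(C) = -960

Expand along row 4 (it has 1 zero):
  + (-6) · M_42   where M_42 = det([4 -1 -3; 5 -6 -7; -3 2 1]) = 40
  − (4) · M_43   where M_43 = det([4 -3 -3; 5 6 -7; -3 6 1]) = 0
  + (-6) · M_44   where M_44 = det([4 -3 -1; 5 6 -6; -3 6 2]) = 120
det = (+1)·(-6)·(40) + (-1)·(4)·(0) + (+1)·(-6)·(120) = -960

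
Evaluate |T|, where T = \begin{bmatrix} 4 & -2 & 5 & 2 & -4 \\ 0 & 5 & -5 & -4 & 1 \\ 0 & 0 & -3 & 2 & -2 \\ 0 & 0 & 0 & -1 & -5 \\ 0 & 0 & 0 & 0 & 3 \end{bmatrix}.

The determinant is 180.

T is upper triangular, so det(T) is the product of the diagonal entries:
det = (4) · (5) · (-3) · (-1) · (3) = 180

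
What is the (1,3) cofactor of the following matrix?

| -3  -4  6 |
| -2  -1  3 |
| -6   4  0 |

Delete row 1 and column 3; the remaining 2×2 submatrix is [-2 -1; -6 4].
Its determinant is (-2)·4 − (-1)·(-6) = -14.
The cofactor carries sign (−1)^(1+3) = +1, so C_{1,3} = +(-14) = -14.

The cofactor is -14.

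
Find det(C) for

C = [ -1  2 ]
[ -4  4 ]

det(C) = (-1)·4 − 2·(-4) = -4 − (-8) = 4

4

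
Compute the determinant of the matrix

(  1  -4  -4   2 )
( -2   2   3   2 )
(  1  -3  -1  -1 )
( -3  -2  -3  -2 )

170

Expand along row 1:
  + (1) · M_11   where M_11 = det([2 3 2; -3 -1 -1; -2 -3 -2]) = 0
  − (-4) · M_12   where M_12 = det([-2 3 2; 1 -1 -1; -3 -3 -2]) = 5
  + (-4) · M_13   where M_13 = det([-2 2 2; 1 -3 -1; -3 -2 -2]) = -20
  − (2) · M_14   where M_14 = det([-2 2 3; 1 -3 -1; -3 -2 -3]) = -35
det = (+1)·(1)·(0) + (-1)·(-4)·(5) + (+1)·(-4)·(-20) + (-1)·(2)·(-35) = 170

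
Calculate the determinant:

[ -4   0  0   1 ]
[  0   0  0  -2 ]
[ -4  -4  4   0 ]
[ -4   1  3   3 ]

-128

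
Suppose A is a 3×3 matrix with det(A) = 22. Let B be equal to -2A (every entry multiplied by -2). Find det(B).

-176

For a 3×3 matrix, det(-2A) = (-2)^3·det(A) = -8·det(A).
det(B) = (-8)·(22) = -176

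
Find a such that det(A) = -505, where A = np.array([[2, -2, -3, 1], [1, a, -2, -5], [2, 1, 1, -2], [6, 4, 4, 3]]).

Expanding along the row containing a, det(A) is linear in a: det(A) = (78)·a + (119).
Set (78)·a + (119) = -505  ⇒  (78)·a = -624  ⇒  a = -8.

a = -8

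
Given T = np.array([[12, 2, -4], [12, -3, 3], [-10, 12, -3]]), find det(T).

Expand along column 1:
  + 12 · |-3 3; 12 -3| = 12·(9 − 36) = -324
  − 12 · |2 -4; 12 -3| = −12·(-6 − (-48)) = -504
  + (-10) · |2 -4; -3 3| = (-10)·(6 − 12) = 60
Sum: (-324) + (-504) + (60) = -768

-768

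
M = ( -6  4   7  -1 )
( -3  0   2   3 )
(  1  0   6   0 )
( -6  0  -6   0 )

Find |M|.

Expand along column 2 (it has 3 zeros):
  − (4) · M_12   where M_12 = det([-3 2 3; 1 6 0; -6 -6 0]) = 90
det = (-1)·(4)·(90) = -360

The determinant is -360.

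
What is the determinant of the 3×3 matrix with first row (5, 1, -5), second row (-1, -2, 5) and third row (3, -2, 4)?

-11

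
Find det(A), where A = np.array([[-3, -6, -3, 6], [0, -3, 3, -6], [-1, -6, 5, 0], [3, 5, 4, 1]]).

Expand along row 2 (it has 1 zero):
  + (-3) · M_22   where M_22 = det([-3 -3 6; -1 5 0; 3 4 1]) = -132
  − (3) · M_23   where M_23 = det([-3 -6 6; -1 -6 0; 3 5 1]) = 90
  + (-6) · M_24   where M_24 = det([-3 -6 -3; -1 -6 5; 3 5 4]) = -6
det = (+1)·(-3)·(-132) + (-1)·(3)·(90) + (+1)·(-6)·(-6) = 162

|A| = 162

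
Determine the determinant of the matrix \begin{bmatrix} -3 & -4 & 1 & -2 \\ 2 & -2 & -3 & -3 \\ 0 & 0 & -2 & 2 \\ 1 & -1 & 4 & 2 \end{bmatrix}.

Expand along row 3 (it has 2 zeros):
  + (-2) · M_33   where M_33 = det([-3 -4 -2; 2 -2 -3; 1 -1 2]) = 49
  − (2) · M_34   where M_34 = det([-3 -4 1; 2 -2 -3; 1 -1 4]) = 77
det = (+1)·(-2)·(49) + (-1)·(2)·(77) = -252

-252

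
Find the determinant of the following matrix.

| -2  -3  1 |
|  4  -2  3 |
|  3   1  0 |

Expand along row 3:
  + 3 · |-3 1; -2 3| = 3·(-9 − (-2)) = -21
  − 1 · |-2 1; 4 3| = −1·(-6 − 4) = 10
Sum: (-21) + (10) = -11

The determinant is -11.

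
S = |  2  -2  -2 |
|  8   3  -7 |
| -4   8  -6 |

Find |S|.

|S| = -228

Expand along row 1:
  + 2 · |3 -7; 8 -6| = 2·(-18 − (-56)) = 76
  − (-2) · |8 -7; -4 -6| = −(-2)·(-48 − 28) = -152
  + (-2) · |8 3; -4 8| = (-2)·(64 − (-12)) = -152
Sum: (76) + (-152) + (-152) = -228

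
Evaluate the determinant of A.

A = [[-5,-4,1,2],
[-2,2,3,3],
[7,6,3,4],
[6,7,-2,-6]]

Expand along row 1:
  + (-5) · M_11   where M_11 = det([2 3 3; 6 3 4; 7 -2 -6]) = 73
  − (-4) · M_12   where M_12 = det([-2 3 3; 7 3 4; 6 -2 -6]) = 122
  + (1) · M_13   where M_13 = det([-2 2 3; 7 6 4; 6 7 -6]) = 299
  − (2) · M_14   where M_14 = det([-2 2 3; 7 6 3; 6 7 -2]) = 169
det = (+1)·(-5)·(73) + (-1)·(-4)·(122) + (+1)·(1)·(299) + (-1)·(2)·(169) = 84

84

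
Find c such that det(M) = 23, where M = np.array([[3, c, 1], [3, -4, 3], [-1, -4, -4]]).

Expanding along the column containing c, det(M) is linear in c: det(M) = (9)·c + (68).
Set (9)·c + (68) = 23  ⇒  (9)·c = -45  ⇒  c = -5.

c = -5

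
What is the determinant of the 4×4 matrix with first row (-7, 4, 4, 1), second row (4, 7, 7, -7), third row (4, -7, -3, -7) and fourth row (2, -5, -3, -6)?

Expand along row 1:
  + (-7) · M_11   where M_11 = det([7 7 -7; -7 -3 -7; -5 -3 -6]) = -112
  − (4) · M_12   where M_12 = det([4 7 -7; 4 -3 -7; 2 -3 -6]) = 100
  + (4) · M_13   where M_13 = det([4 7 -7; 4 -7 -7; 2 -5 -6]) = 140
  − (1) · M_14   where M_14 = det([4 7 7; 4 -7 -3; 2 -5 -3]) = 24
det = (+1)·(-7)·(-112) + (-1)·(4)·(100) + (+1)·(4)·(140) + (-1)·(1)·(24) = 920

920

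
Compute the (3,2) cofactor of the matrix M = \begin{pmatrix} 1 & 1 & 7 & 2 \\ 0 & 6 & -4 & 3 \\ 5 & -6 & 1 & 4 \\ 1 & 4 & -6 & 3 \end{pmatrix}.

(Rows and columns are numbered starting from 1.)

-35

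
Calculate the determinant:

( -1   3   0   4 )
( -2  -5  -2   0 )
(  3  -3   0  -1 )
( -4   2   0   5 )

-88

Expand along column 3 (it has 3 zeros):
  − (-2) · M_23   where M_23 = det([-1 3 4; 3 -3 -1; -4 2 5]) = -44
det = (-1)·(-2)·(-44) = -88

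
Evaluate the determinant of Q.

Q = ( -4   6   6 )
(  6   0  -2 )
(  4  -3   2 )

|Q| = -204

Expand along column 2:
  − 6 · |6 -2; 4 2| = −6·(12 − (-8)) = -120
  − (-3) · |-4 6; 6 -2| = −(-3)·(8 − 36) = -84
Sum: (-120) + (-84) = -204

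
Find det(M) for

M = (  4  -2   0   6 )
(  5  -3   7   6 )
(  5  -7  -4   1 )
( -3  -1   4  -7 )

236

Expand along row 1 (it has 1 zero):
  + (4) · M_11   where M_11 = det([-3 7 6; -7 -4 1; -1 4 -7]) = -614
  − (-2) · M_12   where M_12 = det([5 7 6; 5 -4 1; -3 4 -7]) = 392
  − (6) · M_14   where M_14 = det([5 -3 7; 5 -7 -4; -3 -1 4]) = -318
det = (+1)·(4)·(-614) + (-1)·(-2)·(392) + (-1)·(6)·(-318) = 236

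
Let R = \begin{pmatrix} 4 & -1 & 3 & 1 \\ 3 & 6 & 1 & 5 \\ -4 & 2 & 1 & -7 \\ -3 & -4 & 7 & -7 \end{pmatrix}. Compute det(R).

1130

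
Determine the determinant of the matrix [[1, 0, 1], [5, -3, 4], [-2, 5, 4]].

-13

Expand along column 2:
  + (-3) · |1 1; -2 4| = (-3)·(4 − (-2)) = -18
  − 5 · |1 1; 5 4| = −5·(4 − 5) = 5
Sum: (-18) + (5) = -13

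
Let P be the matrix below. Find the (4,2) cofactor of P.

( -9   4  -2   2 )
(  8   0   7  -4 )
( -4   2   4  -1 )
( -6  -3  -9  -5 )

Delete row 4 and column 2; the remaining 3×3 submatrix is [-9 -2 2; 8 7 -4; -4 4 -1].
Its determinant is -9.
The cofactor carries sign (−1)^(4+2) = +1, so C_{4,2} = +(-9) = -9.

The cofactor is -9.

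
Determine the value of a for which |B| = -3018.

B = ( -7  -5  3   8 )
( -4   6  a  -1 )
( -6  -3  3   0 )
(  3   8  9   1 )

Expanding along the column containing a, det(B) is linear in a: det(B) = (321)·a + (-4623).
Set (321)·a + (-4623) = -3018  ⇒  (321)·a = 1605  ⇒  a = 5.

a = 5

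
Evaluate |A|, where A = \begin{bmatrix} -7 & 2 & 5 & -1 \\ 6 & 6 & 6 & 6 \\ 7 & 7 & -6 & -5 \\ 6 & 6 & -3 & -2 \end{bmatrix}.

The determinant is 216.

Expand along row 1:
  + (-7) · M_11   where M_11 = det([6 6 6; 7 -6 -5; 6 -3 -2]) = -24
  − (2) · M_12   where M_12 = det([6 6 6; 7 -6 -5; 6 -3 -2]) = -24
  + (5) · M_13   where M_13 = det([6 6 6; 7 7 -5; 6 6 -2]) = 0
  − (-1) · M_14   where M_14 = det([6 6 6; 7 7 -6; 6 6 -3]) = 0
det = (+1)·(-7)·(-24) + (-1)·(2)·(-24) + (+1)·(5)·(0) + (-1)·(-1)·(0) = 216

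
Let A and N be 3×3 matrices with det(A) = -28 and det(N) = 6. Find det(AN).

det(AN) = det(A)·det(N) = (-28)·(6) = -168

det(AN) = -168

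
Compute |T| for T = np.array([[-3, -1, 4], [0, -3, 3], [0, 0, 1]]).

T is upper triangular, so det(T) is the product of the diagonal entries:
det = (-3) · (-3) · (1) = 9

The determinant is 9.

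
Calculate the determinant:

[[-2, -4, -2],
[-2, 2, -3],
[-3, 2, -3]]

Expand along row 1:
  + (-2) · |2 -3; 2 -3| = (-2)·(-6 − (-6)) = 0
  − (-4) · |-2 -3; -3 -3| = −(-4)·(6 − 9) = -12
  + (-2) · |-2 2; -3 2| = (-2)·(-4 − (-6)) = -4
Sum: (0) + (-12) + (-4) = -16

-16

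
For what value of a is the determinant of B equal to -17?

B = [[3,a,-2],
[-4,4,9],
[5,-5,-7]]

-4

Expanding along the column containing a, det(B) is linear in a: det(B) = (17)·a + (51).
Set (17)·a + (51) = -17  ⇒  (17)·a = -68  ⇒  a = -4.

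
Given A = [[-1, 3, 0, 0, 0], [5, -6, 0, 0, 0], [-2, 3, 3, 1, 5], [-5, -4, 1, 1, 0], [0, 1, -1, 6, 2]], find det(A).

-351

A is block lower-triangular with a 2×2 block and a 3×3 block on the diagonal, so its determinant equals the product of the determinants of the diagonal blocks.
det of the 2×2 block = -9
det of the 3×3 block = 39
det = (-9)·(39) = -351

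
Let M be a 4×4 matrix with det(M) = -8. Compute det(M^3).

-512

det(M^3) = (det M)^3 = (-8)^3 = -512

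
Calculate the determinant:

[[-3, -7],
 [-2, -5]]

det = (-3)·(-5) − (-7)·(-2) = 15 − 14 = 1

The determinant is 1.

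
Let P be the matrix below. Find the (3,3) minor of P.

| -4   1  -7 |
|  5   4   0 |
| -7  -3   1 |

Delete row 3 and column 3; the remaining 2×2 submatrix is [-4 1; 5 4].
Its determinant is (-4)·4 − 1·5 = -21.

The minor is -21.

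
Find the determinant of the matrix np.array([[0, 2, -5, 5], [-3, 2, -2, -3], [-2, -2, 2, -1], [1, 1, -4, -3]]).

Expand along row 1 (it has 1 zero):
  − (2) · M_12   where M_12 = det([-3 -2 -3; -2 2 -1; 1 -4 -3]) = 26
  + (-5) · M_13   where M_13 = det([-3 2 -3; -2 -2 -1; 1 1 -3]) = -35
  − (5) · M_14   where M_14 = det([-3 2 -2; -2 -2 2; 1 1 -4]) = -30
det = (-1)·(2)·(26) + (+1)·(-5)·(-35) + (-1)·(5)·(-30) = 273

273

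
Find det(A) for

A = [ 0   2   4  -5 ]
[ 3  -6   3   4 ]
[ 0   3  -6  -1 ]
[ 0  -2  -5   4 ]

The determinant is -111.

Expand along column 1 (it has 3 zeros):
  − (3) · M_21   where M_21 = det([2 4 -5; 3 -6 -1; -2 -5 4]) = 37
det = (-1)·(3)·(37) = -111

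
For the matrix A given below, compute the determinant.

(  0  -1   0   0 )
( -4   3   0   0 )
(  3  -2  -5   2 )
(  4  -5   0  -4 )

A is block lower-triangular with a 2×2 block and a 2×2 block on the diagonal, so its determinant equals the product of the determinants of the diagonal blocks.
det of the 2×2 block = -4
det of the 2×2 block = 20
det = (-4)·(20) = -80

-80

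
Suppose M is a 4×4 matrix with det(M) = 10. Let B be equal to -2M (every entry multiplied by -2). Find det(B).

|B| = 160

For a 4×4 matrix, det(-2M) = (-2)^4·det(M) = 16·det(M).
det(B) = (16)·(10) = 160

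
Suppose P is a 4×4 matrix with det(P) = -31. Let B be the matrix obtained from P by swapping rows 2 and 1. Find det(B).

Swapping two rows multiplies the determinant by −1.
det(B) = (-1)·(-31) = 31

|B| = 31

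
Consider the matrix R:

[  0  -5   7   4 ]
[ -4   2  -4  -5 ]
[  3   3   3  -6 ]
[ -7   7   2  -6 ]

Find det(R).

Expand along row 1 (it has 1 zero):
  − (-5) · M_12   where M_12 = det([-4 -4 -5; 3 3 -6; -7 2 -6]) = -351
  + (7) · M_13   where M_13 = det([-4 2 -5; 3 3 -6; -7 7 -6]) = -186
  − (4) · M_14   where M_14 = det([-4 2 -4; 3 3 3; -7 7 2]) = -162
det = (-1)·(-5)·(-351) + (+1)·(7)·(-186) + (-1)·(4)·(-162) = -2409

-2409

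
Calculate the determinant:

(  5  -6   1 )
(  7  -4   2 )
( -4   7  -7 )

-143

Expand along column 1:
  + 5 · |-4 2; 7 -7| = 5·(28 − 14) = 70
  − 7 · |-6 1; 7 -7| = −7·(42 − 7) = -245
  + (-4) · |-6 1; -4 2| = (-4)·(-12 − (-4)) = 32
Sum: (70) + (-245) + (32) = -143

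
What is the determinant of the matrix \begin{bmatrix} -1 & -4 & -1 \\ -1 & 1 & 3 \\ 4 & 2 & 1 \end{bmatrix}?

Expand along row 1:
  + (-1) · |1 3; 2 1| = (-1)·(1 − 6) = 5
  − (-4) · |-1 3; 4 1| = −(-4)·(-1 − 12) = -52
  + (-1) · |-1 1; 4 2| = (-1)·(-2 − 4) = 6
Sum: (5) + (-52) + (6) = -41

-41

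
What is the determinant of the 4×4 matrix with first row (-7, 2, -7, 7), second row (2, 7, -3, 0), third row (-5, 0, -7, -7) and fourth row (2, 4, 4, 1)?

The determinant is -2812.

Expand along row 2 (it has 1 zero):
  − (2) · M_21   where M_21 = det([2 -7 7; 0 -7 -7; 4 4 1]) = 434
  + (7) · M_22   where M_22 = det([-7 -7 7; -5 -7 -7; 2 4 1]) = -126
  − (-3) · M_23   where M_23 = det([-7 2 7; -5 0 -7; 2 4 1]) = -354
det = (-1)·(2)·(434) + (+1)·(7)·(-126) + (-1)·(-3)·(-354) = -2812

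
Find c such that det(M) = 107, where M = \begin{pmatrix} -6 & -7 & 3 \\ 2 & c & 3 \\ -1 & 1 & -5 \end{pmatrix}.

4

Expanding along the row containing c, det(M) is linear in c: det(M) = (33)·c + (-25).
Set (33)·c + (-25) = 107  ⇒  (33)·c = 132  ⇒  c = 4.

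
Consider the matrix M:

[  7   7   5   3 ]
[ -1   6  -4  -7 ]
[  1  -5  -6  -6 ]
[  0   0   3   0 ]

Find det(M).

The determinant is 1773.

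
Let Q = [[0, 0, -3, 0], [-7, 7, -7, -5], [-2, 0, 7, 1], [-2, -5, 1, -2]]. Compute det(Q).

381

Expand along row 1 (it has 3 zeros):
  + (-3) · M_13   where M_13 = det([-7 7 -5; -2 0 1; -2 -5 -2]) = -127
det = (+1)·(-3)·(-127) = 381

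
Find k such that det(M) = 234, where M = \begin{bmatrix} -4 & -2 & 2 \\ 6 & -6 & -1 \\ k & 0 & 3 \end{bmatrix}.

k = 9

Expanding along the column containing k, det(M) is linear in k: det(M) = (14)·k + (108).
Set (14)·k + (108) = 234  ⇒  (14)·k = 126  ⇒  k = 9.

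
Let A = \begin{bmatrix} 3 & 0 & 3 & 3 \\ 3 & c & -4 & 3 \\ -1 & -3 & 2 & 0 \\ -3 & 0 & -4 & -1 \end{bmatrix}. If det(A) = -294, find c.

-8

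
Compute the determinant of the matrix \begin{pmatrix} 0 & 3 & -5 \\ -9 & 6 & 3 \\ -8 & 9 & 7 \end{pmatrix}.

282

Expand along column 1:
  − (-9) · |3 -5; 9 7| = −(-9)·(21 − (-45)) = 594
  + (-8) · |3 -5; 6 3| = (-8)·(9 − (-30)) = -312
Sum: (594) + (-312) = 282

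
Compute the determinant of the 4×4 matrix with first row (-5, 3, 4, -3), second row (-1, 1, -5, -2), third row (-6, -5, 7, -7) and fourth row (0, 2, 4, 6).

The determinant is 974.

Expand along row 4 (it has 1 zero):
  + (2) · M_42   where M_42 = det([-5 4 -3; -1 -5 -2; -6 7 -7]) = -114
  − (4) · M_43   where M_43 = det([-5 3 -3; -1 1 -2; -6 -5 -7]) = 67
  + (6) · M_44   where M_44 = det([-5 3 4; -1 1 -5; -6 -5 7]) = 245
det = (+1)·(2)·(-114) + (-1)·(4)·(67) + (+1)·(6)·(245) = 974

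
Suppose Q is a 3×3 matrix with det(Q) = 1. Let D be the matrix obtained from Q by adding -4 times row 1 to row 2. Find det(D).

Adding a multiple of one row to another leaves the determinant unchanged.
det(D) = (1)·(1) = 1

det(D) = 1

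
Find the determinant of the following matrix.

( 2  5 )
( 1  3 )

det = 2·3 − 5·1 = 6 − 5 = 1

1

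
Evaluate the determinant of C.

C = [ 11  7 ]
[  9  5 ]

det(C) = 11·5 − 7·9 = 55 − 63 = -8

-8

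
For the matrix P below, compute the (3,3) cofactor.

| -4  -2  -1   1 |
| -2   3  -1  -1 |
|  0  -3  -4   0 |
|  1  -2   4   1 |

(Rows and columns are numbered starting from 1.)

Delete row 3 and column 3; the remaining 3×3 submatrix is [-4 -2 1; -2 3 -1; 1 -2 1].
Its determinant is -5.
The cofactor carries sign (−1)^(3+3) = +1, so C_{3,3} = +(-5) = -5.

-5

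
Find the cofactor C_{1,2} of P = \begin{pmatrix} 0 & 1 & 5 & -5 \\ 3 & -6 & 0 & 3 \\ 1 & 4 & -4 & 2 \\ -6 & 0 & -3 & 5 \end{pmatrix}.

123

Delete row 1 and column 2; the remaining 3×3 submatrix is [3 0 3; 1 -4 2; -6 -3 5].
Its determinant is -123.
The cofactor carries sign (−1)^(1+2) = −1, so C_{1,2} = −(-123) = 123.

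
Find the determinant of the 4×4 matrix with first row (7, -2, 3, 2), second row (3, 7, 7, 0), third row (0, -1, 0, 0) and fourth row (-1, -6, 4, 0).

Expand along row 3 (it has 3 zeros):
  − (-1) · M_32   where M_32 = det([7 3 2; 3 7 0; -1 4 0]) = 38
det = (-1)·(-1)·(38) = 38

38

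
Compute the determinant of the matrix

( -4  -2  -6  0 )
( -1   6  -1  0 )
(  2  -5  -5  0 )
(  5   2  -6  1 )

Expand along column 4 (it has 3 zeros):
  + (1) · M_44   where M_44 = det([-4 -2 -6; -1 6 -1; 2 -5 -5]) = 196
det = (+1)·(1)·(196) = 196

The determinant is 196.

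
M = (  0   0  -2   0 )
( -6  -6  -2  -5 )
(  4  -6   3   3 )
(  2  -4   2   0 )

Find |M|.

176

Expand along row 1 (it has 3 zeros):
  + (-2) · M_13   where M_13 = det([-6 -6 -5; 4 -6 3; 2 -4 0]) = -88
det = (+1)·(-2)·(-88) = 176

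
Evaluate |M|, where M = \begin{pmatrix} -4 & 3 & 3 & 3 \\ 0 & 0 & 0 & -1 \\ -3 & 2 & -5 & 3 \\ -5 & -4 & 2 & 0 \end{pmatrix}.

|M| = -223

Expand along row 2 (it has 3 zeros):
  + (-1) · M_24   where M_24 = det([-4 3 3; -3 2 -5; -5 -4 2]) = 223
det = (+1)·(-1)·(223) = -223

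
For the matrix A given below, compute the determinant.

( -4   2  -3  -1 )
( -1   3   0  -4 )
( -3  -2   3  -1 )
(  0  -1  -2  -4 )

det(A) = 440

Expand along row 2 (it has 1 zero):
  − (-1) · M_21   where M_21 = det([2 -3 -1; -2 3 -1; -1 -2 -4]) = -14
  + (3) · M_22   where M_22 = det([-4 -3 -1; -3 3 -1; 0 -2 -4]) = 86
  + (-4) · M_24   where M_24 = det([-4 2 -3; -3 -2 3; 0 -1 -2]) = -49
det = (-1)·(-1)·(-14) + (+1)·(3)·(86) + (+1)·(-4)·(-49) = 440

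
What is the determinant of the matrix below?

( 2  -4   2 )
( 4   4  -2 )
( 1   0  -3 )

-72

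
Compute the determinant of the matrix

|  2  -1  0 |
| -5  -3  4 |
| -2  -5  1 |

The determinant is 37.

Expand along row 1:
  + 2 · |-3 4; -5 1| = 2·(-3 − (-20)) = 34
  − (-1) · |-5 4; -2 1| = −(-1)·(-5 − (-8)) = 3
Sum: (34) + (3) = 37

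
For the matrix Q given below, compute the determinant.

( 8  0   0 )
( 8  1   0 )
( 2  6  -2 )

det(Q) = -16

Q is lower triangular, so det(Q) is the product of the diagonal entries:
det = (8) · (1) · (-2) = -16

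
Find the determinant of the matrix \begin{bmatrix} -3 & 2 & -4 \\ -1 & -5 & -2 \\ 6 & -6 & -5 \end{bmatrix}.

Expand along row 1:
  + (-3) · |-5 -2; -6 -5| = (-3)·(25 − 12) = -39
  − 2 · |-1 -2; 6 -5| = −2·(5 − (-12)) = -34
  + (-4) · |-1 -5; 6 -6| = (-4)·(6 − (-30)) = -144
Sum: (-39) + (-34) + (-144) = -217

-217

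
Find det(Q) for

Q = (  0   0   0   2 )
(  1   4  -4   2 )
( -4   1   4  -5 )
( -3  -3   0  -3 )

Expand along row 1 (it has 3 zeros):
  − (2) · M_14   where M_14 = det([1 4 -4; -4 1 4; -3 -3 0]) = -96
det = (-1)·(2)·(-96) = 192

192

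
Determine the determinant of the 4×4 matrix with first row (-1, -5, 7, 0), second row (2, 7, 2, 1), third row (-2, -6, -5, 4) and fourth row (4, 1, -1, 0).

Expand along column 4 (it has 2 zeros):
  + (1) · M_24   where M_24 = det([-1 -5 7; -2 -6 -5; 4 1 -1]) = 253
  − (4) · M_34   where M_34 = det([-1 -5 7; 2 7 2; 4 1 -1]) = -223
det = (+1)·(1)·(253) + (-1)·(4)·(-223) = 1145

1145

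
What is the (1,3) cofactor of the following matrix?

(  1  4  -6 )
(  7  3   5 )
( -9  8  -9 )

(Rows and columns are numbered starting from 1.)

The cofactor is 83.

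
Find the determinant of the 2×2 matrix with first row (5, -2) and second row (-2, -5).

det = 5·(-5) − (-2)·(-2) = -25 − 4 = -29

-29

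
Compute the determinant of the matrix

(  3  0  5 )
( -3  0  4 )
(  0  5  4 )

Expand along column 2:
  − 5 · |3 5; -3 4| = −5·(12 − (-15)) = -135

-135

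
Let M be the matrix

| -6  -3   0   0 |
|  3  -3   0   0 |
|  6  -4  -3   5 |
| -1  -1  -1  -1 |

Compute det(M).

M is block lower-triangular with a 2×2 block and a 2×2 block on the diagonal, so its determinant equals the product of the determinants of the diagonal blocks.
det of the 2×2 block = 27
det of the 2×2 block = 8
det = (27)·(8) = 216

216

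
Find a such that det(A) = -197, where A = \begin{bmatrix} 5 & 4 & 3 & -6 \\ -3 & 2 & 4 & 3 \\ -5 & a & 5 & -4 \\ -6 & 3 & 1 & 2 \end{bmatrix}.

9

Expanding along the row containing a, det(A) is linear in a: det(A) = (137)·a + (-1430).
Set (137)·a + (-1430) = -197  ⇒  (137)·a = 1233  ⇒  a = 9.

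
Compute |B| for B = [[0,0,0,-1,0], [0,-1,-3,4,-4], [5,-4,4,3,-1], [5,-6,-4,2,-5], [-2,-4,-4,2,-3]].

det(B) = -478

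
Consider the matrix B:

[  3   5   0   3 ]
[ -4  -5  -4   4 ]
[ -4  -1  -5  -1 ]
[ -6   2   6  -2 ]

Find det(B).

The determinant is 1906.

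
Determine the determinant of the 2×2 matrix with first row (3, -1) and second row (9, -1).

det = 3·(-1) − (-1)·9 = -3 − (-9) = 6

6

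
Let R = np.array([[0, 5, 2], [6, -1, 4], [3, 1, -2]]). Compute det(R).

138

Expand along column 1:
  − 6 · |5 2; 1 -2| = −6·(-10 − 2) = 72
  + 3 · |5 2; -1 4| = 3·(20 − (-2)) = 66
Sum: (72) + (66) = 138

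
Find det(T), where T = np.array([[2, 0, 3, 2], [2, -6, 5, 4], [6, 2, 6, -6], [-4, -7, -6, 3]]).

det(T) = 448

Expand along row 1 (it has 1 zero):
  + (2) · M_11   where M_11 = det([-6 5 4; 2 6 -6; -7 -6 3]) = 408
  + (3) · M_13   where M_13 = det([2 -6 4; 6 2 -6; -4 -7 3]) = -244
  − (2) · M_14   where M_14 = det([2 -6 5; 6 2 6; -4 -7 -6]) = -182
det = (+1)·(2)·(408) + (+1)·(3)·(-244) + (-1)·(2)·(-182) = 448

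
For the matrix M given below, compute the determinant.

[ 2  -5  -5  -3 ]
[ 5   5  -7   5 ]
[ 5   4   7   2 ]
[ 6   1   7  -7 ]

Expand along row 1:
  + (2) · M_11   where M_11 = det([5 -7 5; 4 7 2; 1 7 -7]) = -420
  − (-5) · M_12   where M_12 = det([5 -7 5; 5 7 2; 6 7 -7]) = -679
  + (-5) · M_13   where M_13 = det([5 5 5; 5 4 2; 6 1 -7]) = -10
  − (-3) · M_14   where M_14 = det([5 5 -7; 5 4 7; 6 1 7]) = 273
det = (+1)·(2)·(-420) + (-1)·(-5)·(-679) + (+1)·(-5)·(-10) + (-1)·(-3)·(273) = -3366

|M| = -3366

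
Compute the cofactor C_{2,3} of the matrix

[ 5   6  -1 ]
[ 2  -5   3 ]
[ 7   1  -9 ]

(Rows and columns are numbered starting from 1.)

37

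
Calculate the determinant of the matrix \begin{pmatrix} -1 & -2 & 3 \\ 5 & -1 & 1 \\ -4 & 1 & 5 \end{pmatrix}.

Expand along column 1:
  + (-1) · |-1 1; 1 5| = (-1)·(-5 − 1) = 6
  − 5 · |-2 3; 1 5| = −5·(-10 − 3) = 65
  + (-4) · |-2 3; -1 1| = (-4)·(-2 − (-3)) = -4
Sum: (6) + (65) + (-4) = 67

67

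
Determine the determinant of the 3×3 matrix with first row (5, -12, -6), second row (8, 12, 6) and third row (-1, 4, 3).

The determinant is 156.

Expand along row 1:
  + 5 · |12 6; 4 3| = 5·(36 − 24) = 60
  − (-12) · |8 6; -1 3| = −(-12)·(24 − (-6)) = 360
  + (-6) · |8 12; -1 4| = (-6)·(32 − (-12)) = -264
Sum: (60) + (360) + (-264) = 156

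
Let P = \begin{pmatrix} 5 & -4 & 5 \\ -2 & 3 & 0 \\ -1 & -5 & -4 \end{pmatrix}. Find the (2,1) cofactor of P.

Delete row 2 and column 1; the remaining 2×2 submatrix is [-4 5; -5 -4].
Its determinant is (-4)·(-4) − 5·(-5) = 41.
The cofactor carries sign (−1)^(2+1) = −1, so C_{2,1} = −(41) = -41.

-41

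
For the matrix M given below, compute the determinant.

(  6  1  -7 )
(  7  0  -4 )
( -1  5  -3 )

Expand along row 2:
  − 7 · |1 -7; 5 -3| = −7·(-3 − (-35)) = -224
  − (-4) · |6 1; -1 5| = −(-4)·(30 − (-1)) = 124
Sum: (-224) + (124) = -100

The determinant is -100.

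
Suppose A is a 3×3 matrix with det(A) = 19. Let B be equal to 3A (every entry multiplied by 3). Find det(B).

513

For a 3×3 matrix, det(3A) = 3^3·det(A) = 27·det(A).
det(B) = (27)·(19) = 513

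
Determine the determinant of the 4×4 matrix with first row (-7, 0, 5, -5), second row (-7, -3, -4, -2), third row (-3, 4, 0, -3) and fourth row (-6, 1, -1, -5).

462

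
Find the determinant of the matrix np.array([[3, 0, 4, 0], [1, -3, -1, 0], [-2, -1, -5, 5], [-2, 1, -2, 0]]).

The determinant is -5.

Expand along column 4 (it has 3 zeros):
  − (5) · M_34   where M_34 = det([3 0 4; 1 -3 -1; -2 1 -2]) = 1
det = (-1)·(5)·(1) = -5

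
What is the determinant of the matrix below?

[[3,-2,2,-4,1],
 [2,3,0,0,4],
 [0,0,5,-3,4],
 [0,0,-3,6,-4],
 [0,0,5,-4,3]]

The determinant is -377.

The matrix is block upper-triangular with a 2×2 block and a 3×3 block on the diagonal, so its determinant equals the product of the determinants of the diagonal blocks.
det of the 2×2 block = 13
det of the 3×3 block = -29
det = (13)·(-29) = -377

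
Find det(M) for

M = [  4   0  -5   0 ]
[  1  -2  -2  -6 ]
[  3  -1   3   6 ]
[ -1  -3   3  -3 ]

Expand along row 1 (it has 2 zeros):
  + (4) · M_11   where M_11 = det([-2 -2 -6; -1 3 6; -3 3 -3]) = 60
  + (-5) · M_13   where M_13 = det([1 -2 -6; 3 -1 6; -1 -3 -3]) = 75
det = (+1)·(4)·(60) + (+1)·(-5)·(75) = -135

det(M) = -135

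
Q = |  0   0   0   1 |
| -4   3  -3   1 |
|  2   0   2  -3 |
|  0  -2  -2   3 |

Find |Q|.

The determinant is -8.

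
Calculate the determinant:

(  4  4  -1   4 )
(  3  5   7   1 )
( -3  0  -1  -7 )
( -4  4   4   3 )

Expand along row 3 (it has 1 zero):
  + (-3) · M_31   where M_31 = det([4 -1 4; 5 7 1; 4 4 3]) = 47
  + (-1) · M_33   where M_33 = det([4 4 4; 3 5 1; -4 4 3]) = 120
  − (-7) · M_34   where M_34 = det([4 4 -1; 3 5 7; -4 4 4]) = -224
det = (+1)·(-3)·(47) + (+1)·(-1)·(120) + (-1)·(-7)·(-224) = -1829

-1829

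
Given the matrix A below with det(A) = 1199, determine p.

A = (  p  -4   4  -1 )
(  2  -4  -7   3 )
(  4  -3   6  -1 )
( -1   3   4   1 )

p = -5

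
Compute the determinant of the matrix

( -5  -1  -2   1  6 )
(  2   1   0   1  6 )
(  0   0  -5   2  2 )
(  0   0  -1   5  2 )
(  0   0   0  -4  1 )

165

The matrix is block upper-triangular with a 2×2 block and a 3×3 block on the diagonal, so its determinant equals the product of the determinants of the diagonal blocks.
det of the 2×2 block = -3
det of the 3×3 block = -55
det = (-3)·(-55) = 165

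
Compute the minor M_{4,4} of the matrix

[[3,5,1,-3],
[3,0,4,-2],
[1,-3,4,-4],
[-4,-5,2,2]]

Delete row 4 and column 4; the remaining 3×3 submatrix is [3 5 1; 3 0 4; 1 -3 4].
Its determinant is -13.

-13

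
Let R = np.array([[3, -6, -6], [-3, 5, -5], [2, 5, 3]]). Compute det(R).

The determinant is 276.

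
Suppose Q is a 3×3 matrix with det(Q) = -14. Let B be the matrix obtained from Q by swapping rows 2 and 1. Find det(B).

det(B) = 14

Swapping two rows multiplies the determinant by −1.
det(B) = (-1)·(-14) = 14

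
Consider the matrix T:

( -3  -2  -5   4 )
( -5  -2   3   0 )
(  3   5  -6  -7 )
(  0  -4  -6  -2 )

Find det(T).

-1868

Expand along row 2 (it has 1 zero):
  − (-5) · M_21   where M_21 = det([-2 -5 4; 5 -6 -7; -4 -6 -2]) = -346
  + (-2) · M_22   where M_22 = det([-3 -5 4; 3 -6 -7; 0 -6 -2]) = -12
  − (3) · M_23   where M_23 = det([-3 -2 4; 3 5 -7; 0 -4 -2]) = 54
det = (-1)·(-5)·(-346) + (+1)·(-2)·(-12) + (-1)·(3)·(54) = -1868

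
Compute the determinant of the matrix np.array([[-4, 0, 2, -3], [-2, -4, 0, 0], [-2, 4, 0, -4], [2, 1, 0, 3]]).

-48

Expand along column 3 (it has 3 zeros):
  + (2) · M_13   where M_13 = det([-2 -4 0; -2 4 -4; 2 1 3]) = -24
det = (+1)·(2)·(-24) = -48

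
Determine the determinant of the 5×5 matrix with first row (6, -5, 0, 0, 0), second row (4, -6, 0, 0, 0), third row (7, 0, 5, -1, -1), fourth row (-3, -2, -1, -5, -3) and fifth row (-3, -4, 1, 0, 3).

The matrix is block lower-triangular with a 2×2 block and a 3×3 block on the diagonal, so its determinant equals the product of the determinants of the diagonal blocks.
det of the 2×2 block = -16
det of the 3×3 block = -80
det = (-16)·(-80) = 1280

The determinant is 1280.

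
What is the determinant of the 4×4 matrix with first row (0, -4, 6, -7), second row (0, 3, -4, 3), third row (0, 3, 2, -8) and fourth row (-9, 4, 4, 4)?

The determinant is -288.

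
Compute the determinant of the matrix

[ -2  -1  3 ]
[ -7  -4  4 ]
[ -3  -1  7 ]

Expand along column 1:
  + (-2) · |-4 4; -1 7| = (-2)·(-28 − (-4)) = 48
  − (-7) · |-1 3; -1 7| = −(-7)·(-7 − (-3)) = -28
  + (-3) · |-1 3; -4 4| = (-3)·(-4 − (-12)) = -24
Sum: (48) + (-28) + (-24) = -4

-4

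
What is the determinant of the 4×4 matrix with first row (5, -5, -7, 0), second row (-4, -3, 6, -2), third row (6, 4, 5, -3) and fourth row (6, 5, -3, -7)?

Expand along row 1 (it has 1 zero):
  + (5) · M_11   where M_11 = det([-3 6 -2; 4 5 -3; 5 -3 -7]) = 284
  − (-5) · M_12   where M_12 = det([-4 6 -2; 6 5 -3; 6 -3 -7]) = 416
  + (-7) · M_13   where M_13 = det([-4 -3 -2; 6 4 -3; 6 5 -7]) = -32
det = (+1)·(5)·(284) + (-1)·(-5)·(416) + (+1)·(-7)·(-32) = 3724

3724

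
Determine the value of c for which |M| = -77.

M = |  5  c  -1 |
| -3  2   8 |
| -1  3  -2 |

-4

Expanding along the column containing c, det(M) is linear in c: det(M) = (-14)·c + (-133).
Set (-14)·c + (-133) = -77  ⇒  (-14)·c = 56  ⇒  c = -4.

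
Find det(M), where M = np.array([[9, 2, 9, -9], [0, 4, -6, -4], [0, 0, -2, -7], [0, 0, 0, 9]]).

M is upper triangular, so det(M) is the product of the diagonal entries:
det = (9) · (4) · (-2) · (9) = -648

-648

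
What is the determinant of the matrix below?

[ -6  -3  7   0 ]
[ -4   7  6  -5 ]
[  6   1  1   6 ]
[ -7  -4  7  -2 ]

Expand along row 1 (it has 1 zero):
  + (-6) · M_11   where M_11 = det([7 6 -5; 1 1 6; -4 7 -2]) = -495
  − (-3) · M_12   where M_12 = det([-4 6 -5; 6 1 6; -7 7 -2]) = -249
  + (7) · M_13   where M_13 = det([-4 7 -5; 6 1 6; -7 -4 -2]) = -213
det = (+1)·(-6)·(-495) + (-1)·(-3)·(-249) + (+1)·(7)·(-213) = 732

The determinant is 732.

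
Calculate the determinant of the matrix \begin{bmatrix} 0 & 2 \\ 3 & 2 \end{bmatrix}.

-6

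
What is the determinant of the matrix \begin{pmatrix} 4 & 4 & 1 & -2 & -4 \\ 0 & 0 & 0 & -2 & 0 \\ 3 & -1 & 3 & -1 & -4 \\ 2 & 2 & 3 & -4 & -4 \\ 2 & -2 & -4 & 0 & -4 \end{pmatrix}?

Expand along row 2 (it has 4 zeros):
  + (-2) · M_24   where M_24 = det([4 4 1 -4; 3 -1 3 -4; 2 2 3 -4; 2 -2 -4 -4]) = 256
det = (+1)·(-2)·(256) = -512

-512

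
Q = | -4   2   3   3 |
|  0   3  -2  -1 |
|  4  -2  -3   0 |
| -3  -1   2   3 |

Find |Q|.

Expand along row 2 (it has 1 zero):
  + (3) · M_22   where M_22 = det([-4 3 3; 4 -3 0; -3 2 3]) = -3
  − (-2) · M_23   where M_23 = det([-4 2 3; 4 -2 0; -3 -1 3]) = -30
  + (-1) · M_24   where M_24 = det([-4 2 3; 4 -2 -3; -3 -1 2]) = 0
det = (+1)·(3)·(-3) + (-1)·(-2)·(-30) + (+1)·(-1)·(0) = -69

-69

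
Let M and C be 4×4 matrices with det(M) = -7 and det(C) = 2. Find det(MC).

|MC| = -14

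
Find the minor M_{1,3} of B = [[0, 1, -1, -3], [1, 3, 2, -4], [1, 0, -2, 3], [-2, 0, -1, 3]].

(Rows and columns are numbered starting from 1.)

Delete row 1 and column 3; the remaining 3×3 submatrix is [1 3 -4; 1 0 3; -2 0 3].
Its determinant is -27.

-27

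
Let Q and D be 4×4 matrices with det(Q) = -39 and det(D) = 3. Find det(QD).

-117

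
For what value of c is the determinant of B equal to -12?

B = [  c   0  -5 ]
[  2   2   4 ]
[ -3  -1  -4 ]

Expanding along the column containing c, det(B) is linear in c: det(B) = (-4)·c + (-20).
Set (-4)·c + (-20) = -12  ⇒  (-4)·c = 8  ⇒  c = -2.

-2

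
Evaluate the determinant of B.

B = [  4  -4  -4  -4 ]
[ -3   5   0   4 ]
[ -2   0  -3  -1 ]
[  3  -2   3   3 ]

det(B) = -232

Expand along row 2 (it has 1 zero):
  − (-3) · M_21   where M_21 = det([-4 -4 -4; 0 -3 -1; -2 3 3]) = 40
  + (5) · M_22   where M_22 = det([4 -4 -4; -2 -3 -1; 3 3 3]) = -48
  + (4) · M_24   where M_24 = det([4 -4 -4; -2 0 -3; 3 -2 3]) = -28
det = (-1)·(-3)·(40) + (+1)·(5)·(-48) + (+1)·(4)·(-28) = -232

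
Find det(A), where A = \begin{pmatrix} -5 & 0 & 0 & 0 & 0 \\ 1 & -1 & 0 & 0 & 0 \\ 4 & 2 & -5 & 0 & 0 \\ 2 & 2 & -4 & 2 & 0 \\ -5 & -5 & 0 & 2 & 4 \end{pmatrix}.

A is lower triangular, so det(A) is the product of the diagonal entries:
det = (-5) · (-1) · (-5) · (2) · (4) = -200

-200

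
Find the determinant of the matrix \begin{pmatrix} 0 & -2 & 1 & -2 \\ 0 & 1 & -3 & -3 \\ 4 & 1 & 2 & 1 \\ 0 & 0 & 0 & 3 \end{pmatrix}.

Expand along row 4 (it has 3 zeros):
  + (3) · M_44   where M_44 = det([0 -2 1; 0 1 -3; 4 1 2]) = 20
det = (+1)·(3)·(20) = 60

60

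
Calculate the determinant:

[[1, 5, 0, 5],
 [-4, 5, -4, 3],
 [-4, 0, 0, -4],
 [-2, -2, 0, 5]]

688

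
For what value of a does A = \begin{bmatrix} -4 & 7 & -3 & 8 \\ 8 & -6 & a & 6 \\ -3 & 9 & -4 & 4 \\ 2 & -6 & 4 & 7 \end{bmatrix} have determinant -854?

Expanding along the column containing a, det(A) is linear in a: det(A) = (145)·a + (-854).
Set (145)·a + (-854) = -854  ⇒  (145)·a = 0  ⇒  a = 0.

a = 0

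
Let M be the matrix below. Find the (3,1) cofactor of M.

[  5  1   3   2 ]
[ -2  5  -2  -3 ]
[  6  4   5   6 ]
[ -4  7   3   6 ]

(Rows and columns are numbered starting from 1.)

-98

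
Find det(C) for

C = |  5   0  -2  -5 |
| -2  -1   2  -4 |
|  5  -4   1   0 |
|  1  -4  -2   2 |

The determinant is -685.

Expand along row 1 (it has 1 zero):
  + (5) · M_11   where M_11 = det([-1 2 -4; -4 1 0; -4 -2 2]) = -34
  + (-2) · M_13   where M_13 = det([-2 -1 -4; 5 -4 0; 1 -4 2]) = 90
  − (-5) · M_14   where M_14 = det([-2 -1 2; 5 -4 1; 1 -4 -2]) = -67
det = (+1)·(5)·(-34) + (+1)·(-2)·(90) + (-1)·(-5)·(-67) = -685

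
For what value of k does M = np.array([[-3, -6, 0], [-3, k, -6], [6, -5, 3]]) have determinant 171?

Expanding along the row containing k, det(M) is linear in k: det(M) = (-9)·k + (252).
Set (-9)·k + (252) = 171  ⇒  (-9)·k = -81  ⇒  k = 9.

k = 9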